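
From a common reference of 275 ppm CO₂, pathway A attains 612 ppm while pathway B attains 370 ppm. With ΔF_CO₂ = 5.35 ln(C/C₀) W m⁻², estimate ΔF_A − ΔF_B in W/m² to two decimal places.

ΔF_A − ΔF_B = 2.69 W/m²

ΔF_A = 5.35 ln(612/275) = 5.35 × 0.79996 = 4.2798 W/m².
ΔF_B = 5.35 ln(370/275) = 5.35 × 0.29673 = 1.5875 W/m².
Difference: 4.2798 − 1.5875 = 2.6923 W/m².
(Equivalently, ΔF_A − ΔF_B = 5.35 ln(612/370) = 5.35 × 0.50323 = 2.6923 W/m².)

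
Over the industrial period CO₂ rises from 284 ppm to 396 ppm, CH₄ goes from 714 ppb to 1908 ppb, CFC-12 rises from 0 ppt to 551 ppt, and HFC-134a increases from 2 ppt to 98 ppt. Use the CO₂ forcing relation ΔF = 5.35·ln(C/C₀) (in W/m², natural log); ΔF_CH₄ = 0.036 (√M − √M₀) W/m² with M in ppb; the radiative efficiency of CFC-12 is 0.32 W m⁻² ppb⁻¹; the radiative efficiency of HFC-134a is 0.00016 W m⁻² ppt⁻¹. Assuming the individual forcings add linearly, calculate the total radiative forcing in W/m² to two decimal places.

ΔF = 2.58 W/m²

CO₂: 5.35 × ln(396/284) = 5.35 × ln(1.39437) = 5.35 × 0.33244 = 1.7786 W/m².
CH₄: 0.036 × (√1908 − √714) = 0.036 × (43.6807 − 26.7208) = 0.036 × 16.9599 = 0.6106 W/m².
CFC-12: Δ = 551 − 0 = 551 ppt = 0.551 ppb; ΔF = 0.32 × 0.551 = 0.1763 W/m².
HFC-134a: ΔF = 0.00016 × (98 − 2) = 0.00016 × 96 = 0.0154 W/m².
Total ΔF = 1.7786 + 0.6106 + 0.1763 + 0.0154 = 2.5809 W/m².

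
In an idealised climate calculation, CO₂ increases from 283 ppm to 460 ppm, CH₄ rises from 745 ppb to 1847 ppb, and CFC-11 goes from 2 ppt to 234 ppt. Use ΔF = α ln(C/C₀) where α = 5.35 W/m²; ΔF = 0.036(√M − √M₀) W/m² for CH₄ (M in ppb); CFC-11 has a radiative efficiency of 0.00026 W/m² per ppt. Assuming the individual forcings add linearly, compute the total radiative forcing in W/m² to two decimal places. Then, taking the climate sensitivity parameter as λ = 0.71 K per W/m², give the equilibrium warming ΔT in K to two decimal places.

CO₂: 5.35 × ln(460/283) = 5.35 × ln(1.62544) = 5.35 × 0.48578 = 2.5989 W/m².
CH₄: 0.036 × (√1847 − √745) = 0.036 × (42.9767 − 27.2947) = 0.036 × 15.6820 = 0.5646 W/m².
CFC-11: ΔF = 0.00026 × (234 − 2) = 0.00026 × 232 = 0.0603 W/m².
Total ΔF = 2.5989 + 0.5646 + 0.0603 = 3.2238 W/m².
ΔT = λ ΔF = 0.71 × 3.22 = 2.2862 K.

ΔF = 3.22 W/m²; ΔT = 2.29 K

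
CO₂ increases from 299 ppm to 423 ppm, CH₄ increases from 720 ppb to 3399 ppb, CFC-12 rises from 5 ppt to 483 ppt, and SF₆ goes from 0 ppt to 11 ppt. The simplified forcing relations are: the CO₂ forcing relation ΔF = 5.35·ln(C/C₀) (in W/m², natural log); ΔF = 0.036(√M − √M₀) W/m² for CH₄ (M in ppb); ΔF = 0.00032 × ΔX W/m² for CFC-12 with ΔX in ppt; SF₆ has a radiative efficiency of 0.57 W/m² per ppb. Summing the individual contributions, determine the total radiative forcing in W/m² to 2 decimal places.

CO₂: 5.35 × ln(423/299) = 5.35 × ln(1.41472) = 5.35 × 0.34693 = 1.8561 W/m².
CH₄: 0.036 × (√3399 − √720) = 0.036 × (58.3009 − 26.8328) = 0.036 × 31.4681 = 1.1329 W/m².
CFC-12: ΔF = 0.00032 × (483 − 5) = 0.00032 × 478 = 0.1530 W/m².
SF₆: Δ = 11 − 0 = 11 ppt = 0.011 ppb; ΔF = 0.57 × 0.011 = 0.0063 W/m².
Total ΔF = 1.8561 + 1.1329 + 0.1530 + 0.0063 = 3.1483 W/m².

ΔF = 3.15 W/m²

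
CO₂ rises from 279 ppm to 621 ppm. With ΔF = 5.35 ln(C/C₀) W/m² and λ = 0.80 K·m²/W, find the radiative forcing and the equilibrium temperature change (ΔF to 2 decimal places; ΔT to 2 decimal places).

CO₂: 5.35 × ln(621/279) = 5.35 × ln(2.22581) = 5.35 × 0.80012 = 4.2806 W/m².
ΔT = λ ΔF = 0.80 × 4.28 = 3.4240 K.

ΔF = 4.28 W/m²; ΔT = 3.42 K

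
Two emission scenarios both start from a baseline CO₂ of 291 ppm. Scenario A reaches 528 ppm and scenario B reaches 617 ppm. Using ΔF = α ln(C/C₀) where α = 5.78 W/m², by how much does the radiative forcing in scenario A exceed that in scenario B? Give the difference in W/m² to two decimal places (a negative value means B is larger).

ΔF_A − ΔF_B = -0.90 W/m²

ΔF_A = 5.78 ln(528/291) = 5.78 × 0.59577 = 3.4436 W/m².
ΔF_B = 5.78 ln(617/291) = 5.78 × 0.75155 = 4.3440 W/m².
Difference: 3.4436 − 4.3440 = -0.9004 W/m².
(Equivalently, ΔF_A − ΔF_B = 5.78 ln(528/617) = 5.78 × -0.15577 = -0.9004 W/m².)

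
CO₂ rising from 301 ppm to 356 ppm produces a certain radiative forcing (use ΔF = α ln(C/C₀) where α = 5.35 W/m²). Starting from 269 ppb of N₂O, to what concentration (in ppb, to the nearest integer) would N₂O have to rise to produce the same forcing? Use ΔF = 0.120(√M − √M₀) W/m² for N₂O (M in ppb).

M ≈ 570 ppb

CO₂ forcing: 5.35 × ln(356/301) = 5.35 × 0.167820 = 0.89784 W/m².
Set 0.120(√M − √269) = 0.89784: √M = 0.89784/0.120 + √269 = 7.4820 + 16.4012 = 23.8832.
M = (23.8832)² = 570.41 ppb.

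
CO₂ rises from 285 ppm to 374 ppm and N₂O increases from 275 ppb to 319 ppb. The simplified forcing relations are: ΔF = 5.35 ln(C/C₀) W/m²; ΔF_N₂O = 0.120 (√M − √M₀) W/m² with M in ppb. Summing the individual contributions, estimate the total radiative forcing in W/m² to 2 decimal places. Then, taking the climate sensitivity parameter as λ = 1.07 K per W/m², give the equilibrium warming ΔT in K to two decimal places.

CO₂: 5.35 × ln(374/285) = 5.35 × ln(1.31228) = 5.35 × 0.27177 = 1.4540 W/m².
N₂O: 0.120 × (√319 − √275) = 0.120 × (17.8606 − 16.5831) = 0.120 × 1.2775 = 0.1533 W/m².
Total ΔF = 1.4540 + 0.1533 = 1.6073 W/m².
ΔT = λ ΔF = 1.07 × 1.61 = 1.7227 K.

ΔF = 1.61 W/m²; ΔT = 1.72 K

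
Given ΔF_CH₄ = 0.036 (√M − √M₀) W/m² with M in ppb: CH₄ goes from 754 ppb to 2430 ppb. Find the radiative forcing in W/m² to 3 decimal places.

ΔF = 0.786 W/m²

CH₄: 0.036 × (√2430 − √754) = 0.036 × (49.2950 − 27.4591) = 0.036 × 21.8359 = 0.7861 W/m².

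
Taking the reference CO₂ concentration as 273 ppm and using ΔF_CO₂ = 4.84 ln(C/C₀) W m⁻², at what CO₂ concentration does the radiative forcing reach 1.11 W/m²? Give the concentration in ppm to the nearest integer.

C ≈ 343 ppm

Set 4.84 ln(C/273) = 1.11, so ln(C/273) = 1.11/4.84 = 0.22934.
Then C/273 = e^0.22934 = 1.25777, giving C = 273 × 1.25777 = 343.37 ppm.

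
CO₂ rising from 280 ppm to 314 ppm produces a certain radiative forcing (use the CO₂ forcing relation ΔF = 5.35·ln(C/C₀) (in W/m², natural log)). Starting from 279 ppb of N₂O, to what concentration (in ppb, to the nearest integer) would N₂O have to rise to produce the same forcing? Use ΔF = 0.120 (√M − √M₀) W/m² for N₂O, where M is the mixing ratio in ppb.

CO₂ forcing: 5.35 × ln(314/280) = 5.35 × 0.114603 = 0.61313 W/m².
Set 0.120(√M − √279) = 0.61313: √M = 0.61313/0.120 + √279 = 5.1094 + 16.7033 = 21.8127.
M = (21.8127)² = 475.79 ppb.

M ≈ 476 ppb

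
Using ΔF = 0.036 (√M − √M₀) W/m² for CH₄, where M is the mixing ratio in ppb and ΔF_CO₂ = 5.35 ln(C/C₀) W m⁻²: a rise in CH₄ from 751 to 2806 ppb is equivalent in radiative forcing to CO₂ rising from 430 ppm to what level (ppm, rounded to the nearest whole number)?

C ≈ 511 ppm

CH₄ forcing: 0.036 × (√2806 − √751) = 0.036 × (52.9717 − 27.4044) = 0.036 × 25.5673 = 0.92042 W/m².
Set 5.35 ln(C/430) = 0.92042: ln(C/430) = 0.92042/5.35 = 0.17204, so C = 430 × e^0.17204 = 430 × 1.18773 = 510.72 ppm.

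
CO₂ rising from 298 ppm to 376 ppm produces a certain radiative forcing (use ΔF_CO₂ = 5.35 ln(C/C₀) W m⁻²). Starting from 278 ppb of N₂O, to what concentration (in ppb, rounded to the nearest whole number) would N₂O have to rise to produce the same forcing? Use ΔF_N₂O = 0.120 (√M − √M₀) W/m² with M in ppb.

M ≈ 731 ppb

CO₂ forcing: 5.35 × ln(376/298) = 5.35 × 0.232496 = 1.24385 W/m².
Set 0.120(√M − √278) = 1.24385: √M = 1.24385/0.120 + √278 = 10.3654 + 16.6733 = 27.0387.
M = (27.0387)² = 731.09 ppb.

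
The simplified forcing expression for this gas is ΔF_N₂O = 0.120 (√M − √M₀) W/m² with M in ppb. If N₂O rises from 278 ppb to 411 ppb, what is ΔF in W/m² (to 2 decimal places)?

N₂O: 0.120 × (√411 − √278) = 0.120 × (20.2731 − 16.6733) = 0.120 × 3.5998 = 0.4320 W/m².

ΔF = 0.43 W/m²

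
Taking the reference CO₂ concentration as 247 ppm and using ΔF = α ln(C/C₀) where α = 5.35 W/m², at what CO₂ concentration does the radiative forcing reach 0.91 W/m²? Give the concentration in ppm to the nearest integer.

Set 5.35 ln(C/247) = 0.91, so ln(C/247) = 0.91/5.35 = 0.17009.
Then C/247 = e^0.17009 = 1.18541, giving C = 247 × 1.18541 = 292.80 ppm.

C ≈ 293 ppm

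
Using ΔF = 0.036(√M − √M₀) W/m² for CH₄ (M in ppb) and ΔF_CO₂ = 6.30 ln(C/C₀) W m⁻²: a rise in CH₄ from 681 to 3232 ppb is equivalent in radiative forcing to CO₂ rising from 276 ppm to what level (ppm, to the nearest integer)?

CH₄ forcing: 0.036 × (√3232 − √681) = 0.036 × (56.8507 − 26.0960) = 0.036 × 30.7547 = 1.10717 W/m².
Set 6.30 ln(C/276) = 1.10717: ln(C/276) = 1.10717/6.30 = 0.17574, so C = 276 × e^0.17574 = 276 × 1.19213 = 329.03 ppm.

C ≈ 329 ppm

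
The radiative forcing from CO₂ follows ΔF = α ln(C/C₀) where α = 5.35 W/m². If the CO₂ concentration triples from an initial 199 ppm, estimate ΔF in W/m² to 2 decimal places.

ΔF = 5.88 W/m²

Because the forcing depends only on the ratio C/C₀, the initial concentration does not enter.
ΔF = 5.35 × ln(3) = 5.35 × 1.09861 = 5.8776 W/m².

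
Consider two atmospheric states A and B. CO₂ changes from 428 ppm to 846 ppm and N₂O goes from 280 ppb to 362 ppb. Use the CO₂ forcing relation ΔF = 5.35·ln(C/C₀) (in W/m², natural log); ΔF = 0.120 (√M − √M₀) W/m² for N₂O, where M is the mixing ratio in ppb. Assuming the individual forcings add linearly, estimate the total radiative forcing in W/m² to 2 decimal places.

CO₂: 5.35 × ln(846/428) = 5.35 × ln(1.97664) = 5.35 × 0.68140 = 3.6455 W/m².
N₂O: 0.120 × (√362 − √280) = 0.120 × (19.0263 − 16.7332) = 0.120 × 2.2931 = 0.2752 W/m².
Total ΔF = 3.6455 + 0.2752 = 3.9207 W/m².

ΔF = 3.92 W/m²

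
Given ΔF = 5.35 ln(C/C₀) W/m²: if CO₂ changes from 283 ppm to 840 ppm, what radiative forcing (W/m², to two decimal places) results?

CO₂ absorption bands are partially saturated, so forcing scales with the logarithm of the concentration ratio.
CO₂: 5.35 × ln(840/283) = 5.35 × ln(2.96820) = 5.35 × 1.08796 = 5.8206 W/m².

ΔF = 5.82 W/m²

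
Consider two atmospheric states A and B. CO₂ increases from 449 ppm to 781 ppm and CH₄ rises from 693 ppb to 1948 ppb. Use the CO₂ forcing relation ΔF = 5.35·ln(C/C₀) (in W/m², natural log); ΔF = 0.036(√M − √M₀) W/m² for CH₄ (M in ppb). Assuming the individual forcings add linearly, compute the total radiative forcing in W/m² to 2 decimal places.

CO₂: 5.35 × ln(781/449) = 5.35 × ln(1.73942) = 5.35 × 0.55355 = 2.9615 W/m².
CH₄: 0.036 × (√1948 − √693) = 0.036 × (44.1362 − 26.3249) = 0.036 × 17.8113 = 0.6412 W/m².
Total ΔF = 2.9615 + 0.6412 = 3.6027 W/m².

ΔF = 3.60 W/m²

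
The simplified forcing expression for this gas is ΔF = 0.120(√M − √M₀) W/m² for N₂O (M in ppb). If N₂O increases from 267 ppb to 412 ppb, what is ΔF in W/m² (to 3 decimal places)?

ΔF = 0.475 W/m²

N₂O: 0.120 × (√412 − √267) = 0.120 × (20.2978 − 16.3401) = 0.120 × 3.9577 = 0.4749 W/m².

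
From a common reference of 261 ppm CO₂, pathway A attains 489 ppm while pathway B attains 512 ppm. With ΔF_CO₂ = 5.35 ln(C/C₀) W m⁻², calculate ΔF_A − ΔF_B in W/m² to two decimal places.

ΔF_A = 5.35 ln(489/261) = 5.35 × 0.62784 = 3.3589 W/m².
ΔF_B = 5.35 ln(512/261) = 5.35 × 0.67380 = 3.6048 W/m².
Difference: 3.3589 − 3.6048 = -0.2459 W/m².
(Equivalently, ΔF_A − ΔF_B = 5.35 ln(489/512) = 5.35 × -0.04596 = -0.2459 W/m².)

ΔF_A − ΔF_B = -0.25 W/m²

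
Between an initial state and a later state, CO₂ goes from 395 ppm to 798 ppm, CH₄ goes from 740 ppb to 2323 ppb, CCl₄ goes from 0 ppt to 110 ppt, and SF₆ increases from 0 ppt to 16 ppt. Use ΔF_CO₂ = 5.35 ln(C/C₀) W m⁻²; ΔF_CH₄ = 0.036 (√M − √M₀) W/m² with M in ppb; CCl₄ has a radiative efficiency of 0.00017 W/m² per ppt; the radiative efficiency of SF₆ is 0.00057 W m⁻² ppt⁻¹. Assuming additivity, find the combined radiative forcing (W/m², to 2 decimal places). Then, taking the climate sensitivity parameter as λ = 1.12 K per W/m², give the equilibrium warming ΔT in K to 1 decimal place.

ΔF = 4.55 W/m²; ΔT = 5.1 K

CO₂: 5.35 × ln(798/395) = 5.35 × ln(2.02025) = 5.35 × 0.70322 = 3.7622 W/m².
CH₄: 0.036 × (√2323 − √740) = 0.036 × (48.1975 − 27.2029) = 0.036 × 20.9946 = 0.7558 W/m².
CCl₄: ΔF = 0.00017 × (110 − 0) = 0.00017 × 110 = 0.0187 W/m².
SF₆: ΔF = 0.00057 × (16 − 0) = 0.00057 × 16 = 0.0091 W/m².
Total ΔF = 3.7622 + 0.7558 + 0.0187 + 0.0091 = 4.5458 W/m².
ΔT = λ ΔF = 1.12 × 4.55 = 5.0960 K.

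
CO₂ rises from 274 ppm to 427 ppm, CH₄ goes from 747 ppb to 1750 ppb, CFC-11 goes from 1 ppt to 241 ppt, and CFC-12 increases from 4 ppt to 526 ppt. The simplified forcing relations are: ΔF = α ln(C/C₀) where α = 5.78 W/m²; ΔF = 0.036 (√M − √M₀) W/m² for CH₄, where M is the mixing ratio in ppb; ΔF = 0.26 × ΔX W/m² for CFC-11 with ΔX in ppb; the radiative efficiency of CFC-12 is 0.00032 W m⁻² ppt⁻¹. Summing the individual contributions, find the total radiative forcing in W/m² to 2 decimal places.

ΔF = 3.32 W/m²

CO₂: 5.78 × ln(427/274) = 5.78 × ln(1.55839) = 5.78 × 0.44365 = 2.5643 W/m².
CH₄: 0.036 × (√1750 − √747) = 0.036 × (41.8330 − 27.3313) = 0.036 × 14.5017 = 0.5221 W/m².
CFC-11: Δ = 241 − 1 = 240 ppt = 0.240 ppb; ΔF = 0.26 × 0.240 = 0.0624 W/m².
CFC-12: ΔF = 0.00032 × (526 − 4) = 0.00032 × 522 = 0.1670 W/m².
Total ΔF = 2.5643 + 0.5221 + 0.0624 + 0.1670 = 3.3158 W/m².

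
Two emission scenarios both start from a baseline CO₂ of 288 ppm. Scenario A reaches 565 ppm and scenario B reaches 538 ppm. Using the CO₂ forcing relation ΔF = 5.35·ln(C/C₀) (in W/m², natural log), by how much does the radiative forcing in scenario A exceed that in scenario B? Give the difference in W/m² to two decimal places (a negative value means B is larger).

ΔF_A − ΔF_B = 0.26 W/m²

ΔF_A = 5.35 ln(565/288) = 5.35 × 0.67387 = 3.6052 W/m².
ΔF_B = 5.35 ln(538/288) = 5.35 × 0.62490 = 3.3432 W/m².
Difference: 3.6052 − 3.3432 = 0.2620 W/m².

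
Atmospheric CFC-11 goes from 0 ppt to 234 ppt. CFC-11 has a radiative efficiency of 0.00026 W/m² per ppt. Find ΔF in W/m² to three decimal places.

ΔF = 0.061 W/m²

CFC-11: ΔF = 0.00026 × (234 − 0) = 0.00026 × 234 = 0.0608 W/m².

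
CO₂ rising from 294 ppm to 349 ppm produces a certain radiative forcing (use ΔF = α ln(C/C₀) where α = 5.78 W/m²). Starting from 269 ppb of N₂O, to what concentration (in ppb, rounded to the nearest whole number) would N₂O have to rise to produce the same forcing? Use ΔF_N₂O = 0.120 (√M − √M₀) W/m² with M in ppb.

CO₂ forcing: 5.78 × ln(349/294) = 5.78 × 0.171492 = 0.99122 W/m².
Set 0.120(√M − √269) = 0.99122: √M = 0.99122/0.120 + √269 = 8.2602 + 16.4012 = 24.6614.
M = (24.6614)² = 608.18 ppb.

M ≈ 608 ppb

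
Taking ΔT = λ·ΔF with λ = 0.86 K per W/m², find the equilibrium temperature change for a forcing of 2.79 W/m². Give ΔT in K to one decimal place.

ΔT = 2.4 K

ΔT = λ ΔF = 0.86 × 2.79 = 2.3994 K.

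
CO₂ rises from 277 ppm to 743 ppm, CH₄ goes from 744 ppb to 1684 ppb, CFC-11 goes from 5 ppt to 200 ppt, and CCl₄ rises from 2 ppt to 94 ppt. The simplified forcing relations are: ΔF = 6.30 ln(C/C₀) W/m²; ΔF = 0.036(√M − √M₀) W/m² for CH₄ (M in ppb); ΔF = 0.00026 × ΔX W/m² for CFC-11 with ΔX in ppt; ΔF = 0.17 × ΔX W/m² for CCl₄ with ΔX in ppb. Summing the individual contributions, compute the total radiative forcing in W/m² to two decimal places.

CO₂: 6.30 × ln(743/277) = 6.30 × ln(2.68231) = 6.30 × 0.98668 = 6.2161 W/m².
CH₄: 0.036 × (√1684 − √744) = 0.036 × (41.0366 − 27.2764) = 0.036 × 13.7602 = 0.4954 W/m².
CFC-11: ΔF = 0.00026 × (200 − 5) = 0.00026 × 195 = 0.0507 W/m².
CCl₄: Δ = 94 − 2 = 92 ppt = 0.092 ppb; ΔF = 0.17 × 0.092 = 0.0156 W/m².
Total ΔF = 6.2161 + 0.4954 + 0.0507 + 0.0156 = 6.7778 W/m².

ΔF = 6.78 W/m²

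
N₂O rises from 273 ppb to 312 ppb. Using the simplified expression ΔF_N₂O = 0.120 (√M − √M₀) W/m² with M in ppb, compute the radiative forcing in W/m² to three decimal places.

ΔF = 0.137 W/m²

N₂O: 0.120 × (√312 − √273) = 0.120 × (17.6635 − 16.5227) = 0.120 × 1.1408 = 0.1369 W/m².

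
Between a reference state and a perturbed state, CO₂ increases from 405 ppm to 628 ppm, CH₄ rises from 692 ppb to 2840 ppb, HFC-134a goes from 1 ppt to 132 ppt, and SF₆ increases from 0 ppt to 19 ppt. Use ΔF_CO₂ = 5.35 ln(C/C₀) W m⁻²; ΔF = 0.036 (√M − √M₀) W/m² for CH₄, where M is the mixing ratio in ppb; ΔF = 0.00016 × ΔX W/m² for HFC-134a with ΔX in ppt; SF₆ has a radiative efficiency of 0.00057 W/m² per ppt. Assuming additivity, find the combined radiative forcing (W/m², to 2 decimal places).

ΔF = 3.35 W/m²

CO₂: 5.35 × ln(628/405) = 5.35 × ln(1.55062) = 5.35 × 0.43865 = 2.3468 W/m².
CH₄: 0.036 × (√2840 − √692) = 0.036 × (53.2917 − 26.3059) = 0.036 × 26.9858 = 0.9715 W/m².
HFC-134a: ΔF = 0.00016 × (132 − 1) = 0.00016 × 131 = 0.0210 W/m².
SF₆: ΔF = 0.00057 × (19 − 0) = 0.00057 × 19 = 0.0108 W/m².
Total ΔF = 2.3468 + 0.9715 + 0.0210 + 0.0108 = 3.3501 W/m².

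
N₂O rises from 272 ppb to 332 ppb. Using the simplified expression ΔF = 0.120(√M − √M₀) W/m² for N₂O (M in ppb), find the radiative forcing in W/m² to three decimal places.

ΔF = 0.207 W/m²

N₂O: 0.120 × (√332 − √272) = 0.120 × (18.2209 − 16.4924) = 0.120 × 1.7285 = 0.2074 W/m².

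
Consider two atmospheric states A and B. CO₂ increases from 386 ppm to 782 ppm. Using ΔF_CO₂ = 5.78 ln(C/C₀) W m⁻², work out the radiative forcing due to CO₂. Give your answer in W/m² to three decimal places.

CO₂ absorption bands are partially saturated, so forcing scales with the logarithm of the concentration ratio.
CO₂: 5.78 × ln(782/386) = 5.78 × ln(2.02591) = 5.78 × 0.70602 = 4.0808 W/m².

ΔF = 4.081 W/m²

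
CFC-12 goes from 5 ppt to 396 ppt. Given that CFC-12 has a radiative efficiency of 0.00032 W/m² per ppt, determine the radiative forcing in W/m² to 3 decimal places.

ΔF = 0.125 W/m²

CFC-12: ΔF = 0.00032 × (396 − 5) = 0.00032 × 391 = 0.1251 W/m².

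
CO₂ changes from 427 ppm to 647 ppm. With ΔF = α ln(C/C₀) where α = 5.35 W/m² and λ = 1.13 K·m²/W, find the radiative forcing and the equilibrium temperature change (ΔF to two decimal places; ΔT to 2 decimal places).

CO₂: 5.35 × ln(647/427) = 5.35 × ln(1.51522) = 5.35 × 0.41556 = 2.2232 W/m².
ΔT = λ ΔF = 1.13 × 2.22 = 2.5086 K.

ΔF = 2.22 W/m²; ΔT = 2.51 K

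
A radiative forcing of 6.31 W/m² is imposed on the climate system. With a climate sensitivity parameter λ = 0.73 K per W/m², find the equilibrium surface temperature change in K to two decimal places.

ΔT = 4.61 K

ΔT = λ ΔF = 0.73 × 6.31 = 4.6063 K.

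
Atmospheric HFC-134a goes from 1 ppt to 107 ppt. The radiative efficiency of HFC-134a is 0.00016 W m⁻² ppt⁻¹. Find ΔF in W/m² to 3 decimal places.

HFC-134a: ΔF = 0.00016 × (107 − 1) = 0.00016 × 106 = 0.0170 W/m².

ΔF = 0.017 W/m²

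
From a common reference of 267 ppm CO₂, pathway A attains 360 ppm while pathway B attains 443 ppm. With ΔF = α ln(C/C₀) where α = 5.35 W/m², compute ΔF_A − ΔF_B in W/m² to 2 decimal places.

ΔF_A − ΔF_B = -1.11 W/m²

ΔF_A = 5.35 ln(360/267) = 5.35 × 0.29886 = 1.5989 W/m².
ΔF_B = 5.35 ln(443/267) = 5.35 × 0.50632 = 2.7088 W/m².
Difference: 1.5989 − 2.7088 = -1.1099 W/m².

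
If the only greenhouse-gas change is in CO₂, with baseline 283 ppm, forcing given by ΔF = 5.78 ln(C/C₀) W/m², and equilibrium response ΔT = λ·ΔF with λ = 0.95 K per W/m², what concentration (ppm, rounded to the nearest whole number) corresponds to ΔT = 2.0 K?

C ≈ 407 ppm

Required forcing: ΔF = ΔT/λ = 2.0/0.95 = 2.1053 W/m².
Then ln(C/283) = ΔF/5.78 = 2.1053/5.78 = 0.36424.
So C = 283 × e^0.36424 = 283 × 1.43942 = 407.36 ppm.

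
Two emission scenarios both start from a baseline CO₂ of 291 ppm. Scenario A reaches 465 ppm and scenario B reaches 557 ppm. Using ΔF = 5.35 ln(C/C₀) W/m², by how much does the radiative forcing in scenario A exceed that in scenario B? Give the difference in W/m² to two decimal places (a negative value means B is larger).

ΔF_A − ΔF_B = -0.97 W/m²

ΔF_A = 5.35 ln(465/291) = 5.35 × 0.46871 = 2.5076 W/m².
ΔF_B = 5.35 ln(557/291) = 5.35 × 0.64924 = 3.4734 W/m².
Difference: 2.5076 − 3.4734 = -0.9658 W/m².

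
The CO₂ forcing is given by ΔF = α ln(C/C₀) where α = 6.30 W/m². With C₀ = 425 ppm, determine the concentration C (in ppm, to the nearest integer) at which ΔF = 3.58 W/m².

Set 6.30 ln(C/425) = 3.58, so ln(C/425) = 3.58/6.30 = 0.56825.
Then C/425 = e^0.56825 = 1.76518, giving C = 425 × 1.76518 = 750.20 ppm.

C ≈ 750 ppm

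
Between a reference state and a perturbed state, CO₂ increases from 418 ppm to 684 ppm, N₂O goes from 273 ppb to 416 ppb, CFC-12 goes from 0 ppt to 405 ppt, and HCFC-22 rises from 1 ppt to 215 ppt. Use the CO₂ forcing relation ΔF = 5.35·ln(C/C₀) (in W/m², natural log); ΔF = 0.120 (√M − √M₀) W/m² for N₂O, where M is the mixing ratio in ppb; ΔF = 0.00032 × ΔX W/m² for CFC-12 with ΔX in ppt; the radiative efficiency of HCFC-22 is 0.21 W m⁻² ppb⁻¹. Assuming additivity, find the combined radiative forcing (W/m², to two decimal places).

ΔF = 3.27 W/m²

CO₂: 5.35 × ln(684/418) = 5.35 × ln(1.63636) = 5.35 × 0.49247 = 2.6347 W/m².
N₂O: 0.120 × (√416 − √273) = 0.120 × (20.3961 − 16.5227) = 0.120 × 3.8734 = 0.4648 W/m².
CFC-12: ΔF = 0.00032 × (405 − 0) = 0.00032 × 405 = 0.1296 W/m².
HCFC-22: Δ = 215 − 1 = 214 ppt = 0.214 ppb; ΔF = 0.21 × 0.214 = 0.0449 W/m².
Total ΔF = 2.6347 + 0.4648 + 0.1296 + 0.0449 = 3.2740 W/m².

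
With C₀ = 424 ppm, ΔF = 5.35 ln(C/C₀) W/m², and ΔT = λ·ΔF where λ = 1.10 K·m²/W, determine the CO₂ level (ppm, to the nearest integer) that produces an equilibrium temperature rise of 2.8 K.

C ≈ 682 ppm

Required forcing: ΔF = ΔT/λ = 2.8/1.10 = 2.5455 W/m².
Then ln(C/424) = ΔF/5.35 = 2.5455/5.35 = 0.47579.
So C = 424 × e^0.47579 = 424 × 1.60929 = 682.34 ppm.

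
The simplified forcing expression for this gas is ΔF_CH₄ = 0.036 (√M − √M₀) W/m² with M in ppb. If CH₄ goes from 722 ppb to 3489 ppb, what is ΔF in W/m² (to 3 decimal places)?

CH₄: 0.036 × (√3489 − √722) = 0.036 × (59.0678 − 26.8701) = 0.036 × 32.1977 = 1.1591 W/m².

ΔF = 1.159 W/m²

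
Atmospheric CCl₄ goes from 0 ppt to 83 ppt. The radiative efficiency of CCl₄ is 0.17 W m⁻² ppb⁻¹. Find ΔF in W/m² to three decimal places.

ΔF = 0.014 W/m²

CCl₄: Δ = 83 − 0 = 83 ppt = 0.083 ppb; ΔF = 0.17 × 0.083 = 0.0141 W/m².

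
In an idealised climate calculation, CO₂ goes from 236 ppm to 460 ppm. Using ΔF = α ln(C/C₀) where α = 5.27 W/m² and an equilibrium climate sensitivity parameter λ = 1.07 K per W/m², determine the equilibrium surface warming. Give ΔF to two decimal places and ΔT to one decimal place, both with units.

ΔF = 3.52 W/m²; ΔT = 3.8 K

CO₂: 5.27 × ln(460/236) = 5.27 × ln(1.94915) = 5.27 × 0.66739 = 3.5171 W/m².
ΔT = λ ΔF = 1.07 × 3.52 = 3.7664 K.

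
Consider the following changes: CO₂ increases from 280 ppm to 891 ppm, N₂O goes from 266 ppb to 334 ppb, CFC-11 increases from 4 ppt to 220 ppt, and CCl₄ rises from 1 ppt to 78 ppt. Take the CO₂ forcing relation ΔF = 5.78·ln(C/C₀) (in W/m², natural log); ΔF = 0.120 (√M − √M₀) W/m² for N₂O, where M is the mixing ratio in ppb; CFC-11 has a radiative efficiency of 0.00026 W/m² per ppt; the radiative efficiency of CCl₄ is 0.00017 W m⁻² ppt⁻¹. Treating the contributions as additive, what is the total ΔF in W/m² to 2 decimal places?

CO₂: 5.78 × ln(891/280) = 5.78 × ln(3.18214) = 5.78 × 1.15755 = 6.6906 W/m².
N₂O: 0.120 × (√334 − √266) = 0.120 × (18.2757 − 16.3095) = 0.120 × 1.9662 = 0.2359 W/m².
CFC-11: ΔF = 0.00026 × (220 − 4) = 0.00026 × 216 = 0.0562 W/m².
CCl₄: ΔF = 0.00017 × (78 − 1) = 0.00017 × 77 = 0.0131 W/m².
Total ΔF = 6.6906 + 0.2359 + 0.0562 + 0.0131 = 6.9958 W/m².

ΔF = 7.00 W/m²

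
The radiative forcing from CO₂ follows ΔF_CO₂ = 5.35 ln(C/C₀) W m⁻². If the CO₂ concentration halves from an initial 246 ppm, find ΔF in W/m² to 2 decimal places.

Because the forcing depends only on the ratio C/C₀, the initial concentration does not enter.
ΔF = 5.35 × ln(0.5) = 5.35 × -0.69315 = -3.7084 W/m².

ΔF = -3.71 W/m²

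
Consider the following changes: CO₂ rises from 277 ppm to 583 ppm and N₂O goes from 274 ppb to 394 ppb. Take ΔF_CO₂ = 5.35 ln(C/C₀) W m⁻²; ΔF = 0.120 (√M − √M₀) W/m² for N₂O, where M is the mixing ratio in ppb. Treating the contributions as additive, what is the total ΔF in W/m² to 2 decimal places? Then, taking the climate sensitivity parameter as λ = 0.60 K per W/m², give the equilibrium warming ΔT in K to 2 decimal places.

ΔF = 4.38 W/m²; ΔT = 2.63 K

CO₂: 5.35 × ln(583/277) = 5.35 × ln(2.10469) = 5.35 × 0.74417 = 3.9813 W/m².
N₂O: 0.120 × (√394 − √274) = 0.120 × (19.8494 − 16.5529) = 0.120 × 3.2965 = 0.3956 W/m².
Total ΔF = 3.9813 + 0.3956 = 4.3769 W/m².
ΔT = λ ΔF = 0.60 × 4.38 = 2.6280 K.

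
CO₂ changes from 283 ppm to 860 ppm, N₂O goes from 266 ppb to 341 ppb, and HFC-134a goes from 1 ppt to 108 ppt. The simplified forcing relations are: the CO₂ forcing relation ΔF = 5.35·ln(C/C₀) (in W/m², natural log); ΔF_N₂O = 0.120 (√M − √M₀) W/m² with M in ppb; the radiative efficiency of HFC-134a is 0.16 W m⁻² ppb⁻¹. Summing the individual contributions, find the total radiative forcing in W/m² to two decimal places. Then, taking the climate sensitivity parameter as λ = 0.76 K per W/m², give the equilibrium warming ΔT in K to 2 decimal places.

CO₂: 5.35 × ln(860/283) = 5.35 × ln(3.03887) = 5.35 × 1.11149 = 5.9465 W/m².
N₂O: 0.120 × (√341 − √266) = 0.120 × (18.4662 − 16.3095) = 0.120 × 2.1567 = 0.2588 W/m².
HFC-134a: Δ = 108 − 1 = 107 ppt = 0.107 ppb; ΔF = 0.16 × 0.107 = 0.0171 W/m².
Total ΔF = 5.9465 + 0.2588 + 0.0171 = 6.2224 W/m².
ΔT = λ ΔF = 0.76 × 6.22 = 4.7272 K.

ΔF = 6.22 W/m²; ΔT = 4.73 K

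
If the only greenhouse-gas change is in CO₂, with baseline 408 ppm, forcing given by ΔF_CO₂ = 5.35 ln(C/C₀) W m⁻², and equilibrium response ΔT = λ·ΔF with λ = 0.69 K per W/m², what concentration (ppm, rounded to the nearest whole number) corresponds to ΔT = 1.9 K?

C ≈ 683 ppm

Required forcing: ΔF = ΔT/λ = 1.9/0.69 = 2.7536 W/m².
Then ln(C/408) = ΔF/5.35 = 2.7536/5.35 = 0.51469.
So C = 408 × e^0.51469 = 408 × 1.67312 = 682.63 ppm.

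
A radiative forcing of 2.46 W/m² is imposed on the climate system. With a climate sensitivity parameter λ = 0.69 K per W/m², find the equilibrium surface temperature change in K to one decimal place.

ΔT = 1.7 K

ΔT = λ ΔF = 0.69 × 2.46 = 1.6974 K.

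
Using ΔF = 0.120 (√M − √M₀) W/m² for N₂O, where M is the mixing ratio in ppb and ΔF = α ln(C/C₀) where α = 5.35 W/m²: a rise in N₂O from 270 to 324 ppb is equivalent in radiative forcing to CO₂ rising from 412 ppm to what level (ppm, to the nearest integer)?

N₂O forcing: 0.120 × (√324 − √270) = 0.120 × (18.0000 − 16.4317) = 0.120 × 1.5683 = 0.18820 W/m².
Set 5.35 ln(C/412) = 0.18820: ln(C/412) = 0.18820/5.35 = 0.03518, so C = 412 × e^0.03518 = 412 × 1.03581 = 426.75 ppm.

C ≈ 427 ppm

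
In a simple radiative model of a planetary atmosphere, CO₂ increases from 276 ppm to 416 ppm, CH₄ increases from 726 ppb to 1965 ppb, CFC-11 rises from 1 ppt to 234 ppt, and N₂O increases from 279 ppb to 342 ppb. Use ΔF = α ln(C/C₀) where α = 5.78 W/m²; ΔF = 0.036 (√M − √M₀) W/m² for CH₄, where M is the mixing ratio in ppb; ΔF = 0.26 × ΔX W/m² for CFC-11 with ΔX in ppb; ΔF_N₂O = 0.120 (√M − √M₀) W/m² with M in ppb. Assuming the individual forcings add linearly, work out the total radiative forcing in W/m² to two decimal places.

ΔF = 3.27 W/m²

CO₂: 5.78 × ln(416/276) = 5.78 × ln(1.50725) = 5.78 × 0.41029 = 2.3715 W/m².
CH₄: 0.036 × (√1965 − √726) = 0.036 × (44.3283 − 26.9444) = 0.036 × 17.3839 = 0.6258 W/m².
CFC-11: Δ = 234 − 1 = 233 ppt = 0.233 ppb; ΔF = 0.26 × 0.233 = 0.0606 W/m².
N₂O: 0.120 × (√342 − √279) = 0.120 × (18.4932 − 16.7033) = 0.120 × 1.7899 = 0.2148 W/m².
Total ΔF = 2.3715 + 0.6258 + 0.0606 + 0.2148 = 3.2727 W/m².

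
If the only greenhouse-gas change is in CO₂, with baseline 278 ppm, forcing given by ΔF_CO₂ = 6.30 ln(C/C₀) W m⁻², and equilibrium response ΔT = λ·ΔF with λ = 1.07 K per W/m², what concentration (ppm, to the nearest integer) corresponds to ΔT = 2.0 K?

Required forcing: ΔF = ΔT/λ = 2.0/1.07 = 1.8692 W/m².
Then ln(C/278) = ΔF/6.30 = 1.8692/6.30 = 0.29670.
So C = 278 × e^0.29670 = 278 × 1.34541 = 374.02 ppm.

C ≈ 374 ppm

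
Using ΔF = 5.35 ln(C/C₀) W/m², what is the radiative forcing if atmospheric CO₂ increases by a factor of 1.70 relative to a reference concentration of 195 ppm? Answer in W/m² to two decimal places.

ΔF = 2.84 W/m²

Because the forcing depends only on the ratio C/C₀, the initial concentration does not enter.
ΔF = 5.35 × ln(1.70) = 5.35 × 0.53063 = 2.8389 W/m².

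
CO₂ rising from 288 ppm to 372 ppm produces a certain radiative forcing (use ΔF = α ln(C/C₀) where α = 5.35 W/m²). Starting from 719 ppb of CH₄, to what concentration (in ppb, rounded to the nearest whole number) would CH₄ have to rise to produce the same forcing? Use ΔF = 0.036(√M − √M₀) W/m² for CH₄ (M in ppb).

CO₂ forcing: 5.35 × ln(372/288) = 5.35 × 0.255933 = 1.36924 W/m².
Set 0.036(√M − √719) = 1.36924: √M = 1.36924/0.036 + √719 = 38.0344 + 26.8142 = 64.8486.
M = (64.8486)² = 4205.34 ppb.

M ≈ 4205 ppb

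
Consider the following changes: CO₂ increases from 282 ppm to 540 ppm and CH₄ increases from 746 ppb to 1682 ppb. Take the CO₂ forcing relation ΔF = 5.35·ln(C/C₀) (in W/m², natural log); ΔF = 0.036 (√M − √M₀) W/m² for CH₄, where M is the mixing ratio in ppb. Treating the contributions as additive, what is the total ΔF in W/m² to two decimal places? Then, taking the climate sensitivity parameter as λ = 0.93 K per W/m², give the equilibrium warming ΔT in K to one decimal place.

CO₂: 5.35 × ln(540/282) = 5.35 × ln(1.91489) = 5.35 × 0.64966 = 3.4757 W/m².
CH₄: 0.036 × (√1682 − √746) = 0.036 × (41.0122 − 27.3130) = 0.036 × 13.6992 = 0.4932 W/m².
Total ΔF = 3.4757 + 0.4932 = 3.9689 W/m².
ΔT = λ ΔF = 0.93 × 3.97 = 3.6921 K.

ΔF = 3.97 W/m²; ΔT = 3.7 K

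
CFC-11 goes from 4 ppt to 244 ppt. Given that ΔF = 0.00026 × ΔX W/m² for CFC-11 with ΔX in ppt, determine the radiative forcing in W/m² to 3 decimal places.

CFC-11: ΔF = 0.00026 × (244 − 4) = 0.00026 × 240 = 0.0624 W/m².

ΔF = 0.062 W/m²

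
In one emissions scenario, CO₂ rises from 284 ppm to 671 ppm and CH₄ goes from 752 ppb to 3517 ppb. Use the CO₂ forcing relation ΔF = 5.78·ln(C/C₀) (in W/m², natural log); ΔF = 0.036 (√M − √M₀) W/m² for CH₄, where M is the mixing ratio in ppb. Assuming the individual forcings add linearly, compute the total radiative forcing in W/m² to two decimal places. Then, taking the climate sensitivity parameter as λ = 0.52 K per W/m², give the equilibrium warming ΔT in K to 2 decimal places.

ΔF = 6.12 W/m²; ΔT = 3.18 K

CO₂: 5.78 × ln(671/284) = 5.78 × ln(2.36268) = 5.78 × 0.85980 = 4.9696 W/m².
CH₄: 0.036 × (√3517 − √752) = 0.036 × (59.3043 − 27.4226) = 0.036 × 31.8817 = 1.1477 W/m².
Total ΔF = 4.9696 + 1.1477 = 6.1173 W/m².
ΔT = λ ΔF = 0.52 × 6.12 = 3.1824 K.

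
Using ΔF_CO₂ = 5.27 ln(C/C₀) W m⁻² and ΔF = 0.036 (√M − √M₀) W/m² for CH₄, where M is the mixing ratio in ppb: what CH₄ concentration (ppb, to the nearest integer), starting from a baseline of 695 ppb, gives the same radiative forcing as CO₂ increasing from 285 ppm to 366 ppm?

M ≈ 3967 ppb

CO₂ forcing: 5.27 × ln(366/285) = 5.27 × 0.250144 = 1.31826 W/m².
Set 0.036(√M − √695) = 1.31826: √M = 1.31826/0.036 + √695 = 36.6183 + 26.3629 = 62.9812.
M = (62.9812)² = 3966.63 ppb.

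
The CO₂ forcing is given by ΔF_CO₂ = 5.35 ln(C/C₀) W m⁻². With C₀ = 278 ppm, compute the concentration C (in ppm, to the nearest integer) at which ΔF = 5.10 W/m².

Set 5.35 ln(C/278) = 5.10, so ln(C/278) = 5.10/5.35 = 0.95327.
Then C/278 = e^0.95327 = 2.59418, giving C = 278 × 2.59418 = 721.18 ppm.

C ≈ 721 ppm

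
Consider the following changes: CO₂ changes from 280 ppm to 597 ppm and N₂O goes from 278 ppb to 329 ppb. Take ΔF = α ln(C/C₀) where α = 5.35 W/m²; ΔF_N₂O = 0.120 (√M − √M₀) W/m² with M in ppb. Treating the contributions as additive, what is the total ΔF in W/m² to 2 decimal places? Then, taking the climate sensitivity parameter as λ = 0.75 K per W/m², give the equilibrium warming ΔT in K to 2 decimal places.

ΔF = 4.23 W/m²; ΔT = 3.17 K

CO₂: 5.35 × ln(597/280) = 5.35 × ln(2.13214) = 5.35 × 0.75713 = 4.0506 W/m².
N₂O: 0.120 × (√329 − √278) = 0.120 × (18.1384 − 16.6733) = 0.120 × 1.4651 = 0.1758 W/m².
Total ΔF = 4.0506 + 0.1758 = 4.2264 W/m².
ΔT = λ ΔF = 0.75 × 4.23 = 3.1725 K.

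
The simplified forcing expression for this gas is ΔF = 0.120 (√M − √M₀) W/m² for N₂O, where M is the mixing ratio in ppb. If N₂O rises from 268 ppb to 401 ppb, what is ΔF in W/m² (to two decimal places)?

ΔF = 0.44 W/m²

N₂O: 0.120 × (√401 − √268) = 0.120 × (20.0250 − 16.3707) = 0.120 × 3.6543 = 0.4385 W/m².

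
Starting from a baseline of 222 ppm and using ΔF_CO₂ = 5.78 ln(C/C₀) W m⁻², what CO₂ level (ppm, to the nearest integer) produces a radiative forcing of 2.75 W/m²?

Set 5.78 ln(C/222) = 2.75, so ln(C/222) = 2.75/5.78 = 0.47578.
Then C/222 = e^0.47578 = 1.60927, giving C = 222 × 1.60927 = 357.26 ppm.

C ≈ 357 ppm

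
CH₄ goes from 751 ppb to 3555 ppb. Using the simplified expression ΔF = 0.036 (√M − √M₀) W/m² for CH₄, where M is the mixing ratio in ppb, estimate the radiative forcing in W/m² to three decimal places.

ΔF = 1.160 W/m²

CH₄: 0.036 × (√3555 − √751) = 0.036 × (59.6238 − 27.4044) = 0.036 × 32.2194 = 1.1599 W/m².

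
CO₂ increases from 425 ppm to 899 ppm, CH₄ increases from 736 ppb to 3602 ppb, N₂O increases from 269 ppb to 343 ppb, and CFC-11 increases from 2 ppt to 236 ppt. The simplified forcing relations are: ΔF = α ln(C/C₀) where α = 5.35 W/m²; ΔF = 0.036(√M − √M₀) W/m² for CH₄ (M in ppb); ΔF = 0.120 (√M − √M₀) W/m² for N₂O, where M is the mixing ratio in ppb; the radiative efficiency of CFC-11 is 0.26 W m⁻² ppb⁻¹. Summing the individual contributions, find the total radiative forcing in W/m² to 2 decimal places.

ΔF = 5.51 W/m²

CO₂: 5.35 × ln(899/425) = 5.35 × ln(2.11529) = 5.35 × 0.74919 = 4.0082 W/m².
CH₄: 0.036 × (√3602 − √736) = 0.036 × (60.0167 − 27.1293) = 0.036 × 32.8874 = 1.1839 W/m².
N₂O: 0.120 × (√343 − √269) = 0.120 × (18.5203 − 16.4012) = 0.120 × 2.1191 = 0.2543 W/m².
CFC-11: Δ = 236 − 2 = 234 ppt = 0.234 ppb; ΔF = 0.26 × 0.234 = 0.0608 W/m².
Total ΔF = 4.0082 + 1.1839 + 0.2543 + 0.0608 = 5.5072 W/m².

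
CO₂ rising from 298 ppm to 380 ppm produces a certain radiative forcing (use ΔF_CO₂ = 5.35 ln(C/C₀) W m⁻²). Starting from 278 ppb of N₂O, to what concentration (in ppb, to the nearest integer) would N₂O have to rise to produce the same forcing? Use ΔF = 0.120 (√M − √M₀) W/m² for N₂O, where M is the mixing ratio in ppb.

CO₂ forcing: 5.35 × ln(380/298) = 5.35 × 0.243078 = 1.30047 W/m².
Set 0.120(√M − √278) = 1.30047: √M = 1.30047/0.120 + √278 = 10.8373 + 16.6733 = 27.5106.
M = (27.5106)² = 756.83 ppb.

M ≈ 757 ppb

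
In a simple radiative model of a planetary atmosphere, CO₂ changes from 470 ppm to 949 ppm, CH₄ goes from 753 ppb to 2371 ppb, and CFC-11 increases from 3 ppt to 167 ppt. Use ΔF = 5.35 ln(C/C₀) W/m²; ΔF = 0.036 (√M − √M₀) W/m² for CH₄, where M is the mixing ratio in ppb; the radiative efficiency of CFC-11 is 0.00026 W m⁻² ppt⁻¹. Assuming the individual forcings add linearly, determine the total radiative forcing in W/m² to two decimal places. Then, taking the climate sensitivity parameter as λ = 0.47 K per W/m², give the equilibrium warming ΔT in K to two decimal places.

ΔF = 4.57 W/m²; ΔT = 2.15 K

CO₂: 5.35 × ln(949/470) = 5.35 × ln(2.01915) = 5.35 × 0.70268 = 3.7593 W/m².
CH₄: 0.036 × (√2371 − √753) = 0.036 × (48.6929 − 27.4408) = 0.036 × 21.2521 = 0.7651 W/m².
CFC-11: ΔF = 0.00026 × (167 − 3) = 0.00026 × 164 = 0.0426 W/m².
Total ΔF = 3.7593 + 0.7651 + 0.0426 = 4.5670 W/m².
ΔT = λ ΔF = 0.47 × 4.57 = 2.1479 K.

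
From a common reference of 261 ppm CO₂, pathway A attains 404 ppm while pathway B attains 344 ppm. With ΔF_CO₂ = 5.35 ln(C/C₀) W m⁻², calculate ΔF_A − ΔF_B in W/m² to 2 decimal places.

ΔF_A − ΔF_B = 0.86 W/m²

ΔF_A = 5.35 ln(404/261) = 5.35 × 0.43689 = 2.3374 W/m².
ΔF_B = 5.35 ln(344/261) = 5.35 × 0.27612 = 1.4772 W/m².
Difference: 2.3374 − 1.4772 = 0.8602 W/m².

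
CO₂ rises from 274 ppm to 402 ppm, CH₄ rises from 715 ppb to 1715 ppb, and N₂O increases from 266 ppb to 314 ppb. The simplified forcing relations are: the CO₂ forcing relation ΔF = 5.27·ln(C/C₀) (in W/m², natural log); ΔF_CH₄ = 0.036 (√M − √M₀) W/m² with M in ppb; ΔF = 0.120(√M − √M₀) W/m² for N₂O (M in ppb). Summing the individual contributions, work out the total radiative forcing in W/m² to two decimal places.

CO₂: 5.27 × ln(402/274) = 5.27 × ln(1.46715) = 5.27 × 0.38332 = 2.0201 W/m².
CH₄: 0.036 × (√1715 − √715) = 0.036 × (41.4126 − 26.7395) = 0.036 × 14.6731 = 0.5282 W/m².
N₂O: 0.120 × (√314 − √266) = 0.120 × (17.7200 − 16.3095) = 0.120 × 1.4105 = 0.1693 W/m².
Total ΔF = 2.0201 + 0.5282 + 0.1693 = 2.7176 W/m².

ΔF = 2.72 W/m²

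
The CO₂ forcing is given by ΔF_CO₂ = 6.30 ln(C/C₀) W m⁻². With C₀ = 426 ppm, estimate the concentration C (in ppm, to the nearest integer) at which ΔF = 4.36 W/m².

C ≈ 851 ppm

Set 6.30 ln(C/426) = 4.36, so ln(C/426) = 4.36/6.30 = 0.69206.
Then C/426 = e^0.69206 = 1.99783, giving C = 426 × 1.99783 = 851.08 ppm.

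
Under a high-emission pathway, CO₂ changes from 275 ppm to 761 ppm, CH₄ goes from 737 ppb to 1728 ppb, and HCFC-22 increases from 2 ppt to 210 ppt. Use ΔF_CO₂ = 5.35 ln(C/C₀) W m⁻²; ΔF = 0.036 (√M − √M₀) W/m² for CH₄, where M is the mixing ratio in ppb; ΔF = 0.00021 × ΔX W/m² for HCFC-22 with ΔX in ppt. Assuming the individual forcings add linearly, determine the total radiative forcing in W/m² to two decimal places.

CO₂: 5.35 × ln(761/275) = 5.35 × ln(2.76727) = 5.35 × 1.01786 = 5.4456 W/m².
CH₄: 0.036 × (√1728 − √737) = 0.036 × (41.5692 − 27.1477) = 0.036 × 14.4215 = 0.5192 W/m².
HCFC-22: ΔF = 0.00021 × (210 − 2) = 0.00021 × 208 = 0.0437 W/m².
Total ΔF = 5.4456 + 0.5192 + 0.0437 = 6.0085 W/m².

ΔF = 6.01 W/m²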